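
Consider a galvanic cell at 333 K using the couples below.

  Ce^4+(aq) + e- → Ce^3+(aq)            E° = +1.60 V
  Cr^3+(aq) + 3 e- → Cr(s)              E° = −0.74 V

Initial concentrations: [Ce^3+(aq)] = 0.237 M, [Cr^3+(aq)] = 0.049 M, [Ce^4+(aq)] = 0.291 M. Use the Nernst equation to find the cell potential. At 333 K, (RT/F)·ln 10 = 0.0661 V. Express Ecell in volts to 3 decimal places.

Ce⁴⁺/Ce³⁺ is reduced (cathode, E° = +1.60 V) and Cr³⁺/Cr is oxidized (anode).
E°cell = +1.60 − (−0.74) = +2.34 V, with n = 3 electrons transferred.
The balanced reaction is 3 Ce^4+(aq) + Cr(s) → 3 Ce^3+(aq) + Cr^3+(aq), so Q = ([Ce^3+(aq)]^3·[Cr^3+(aq)]) / [Ce^4+(aq)]^3 = 0.0265 and log Q = −1.577.
Applying E = E° − (RT ln10/nF)·log Q gives +2.34 − (0.0661/3)(−1.577) = +2.375 V.

+2.375 V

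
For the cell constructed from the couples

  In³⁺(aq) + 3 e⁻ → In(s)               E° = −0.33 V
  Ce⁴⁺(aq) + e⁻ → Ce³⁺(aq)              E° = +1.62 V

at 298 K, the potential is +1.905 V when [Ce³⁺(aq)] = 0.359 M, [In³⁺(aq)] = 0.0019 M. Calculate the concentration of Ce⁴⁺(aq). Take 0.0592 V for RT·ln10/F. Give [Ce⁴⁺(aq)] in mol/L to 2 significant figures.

0.0077 M

The Ce⁴⁺/Ce³⁺ couple has the larger reduction potential, so it is the cathode: E°cell = +1.62 − (−0.33) = +1.95 V and n = 3.
Since E = E° − (0.0592/n)·log Q, log Q = n(E° − E)/0.0592 = 2.280.
For 3 Ce⁴⁺(aq) + In(s) → 3 Ce³⁺(aq) + In³⁺(aq), the reaction quotient is Q = ([Ce³⁺(aq)]^3·[In³⁺(aq)]) / [Ce⁴⁺(aq)]^3.
Isolating [Ce⁴⁺(aq)] in Q = 10^{2.280} yields log [Ce⁴⁺(aq)] = −2.112, i.e. 0.0077 M.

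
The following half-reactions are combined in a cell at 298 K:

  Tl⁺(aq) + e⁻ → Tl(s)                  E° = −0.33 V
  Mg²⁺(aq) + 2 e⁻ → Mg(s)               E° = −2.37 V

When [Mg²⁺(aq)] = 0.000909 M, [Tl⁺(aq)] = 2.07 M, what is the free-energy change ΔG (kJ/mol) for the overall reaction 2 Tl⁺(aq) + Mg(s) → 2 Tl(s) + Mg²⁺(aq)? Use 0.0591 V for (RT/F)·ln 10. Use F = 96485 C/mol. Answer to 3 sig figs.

−415 kJ/mol

E°cell = −0.33 − (−2.37) = +2.04 V; the balanced reaction transfers n = 2 electrons.
Here Q = [Mg²⁺(aq)] / [Tl⁺(aq)]^2 = 0.000212 (log Q = −3.673), giving E = +2.04 − (0.0591/2)·(−3.673) = +2.1485 V.
Then ΔG = −nFE = −2 × 96485 × +2.1485 J/mol = −415 kJ/mol.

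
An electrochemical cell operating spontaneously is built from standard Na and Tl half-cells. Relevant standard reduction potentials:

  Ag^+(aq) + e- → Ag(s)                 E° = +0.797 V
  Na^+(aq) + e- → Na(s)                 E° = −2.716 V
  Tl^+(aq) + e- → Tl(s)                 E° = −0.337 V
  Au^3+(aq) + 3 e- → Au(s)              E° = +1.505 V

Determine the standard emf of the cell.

+2.379 V

The Tl⁺/Tl couple has the higher E°, so Tl ion is reduced (cathode) and Na is oxidized (anode).
E°cell = E°(cathode) − E°(anode) = −0.337 − (−2.716) = +2.379 V.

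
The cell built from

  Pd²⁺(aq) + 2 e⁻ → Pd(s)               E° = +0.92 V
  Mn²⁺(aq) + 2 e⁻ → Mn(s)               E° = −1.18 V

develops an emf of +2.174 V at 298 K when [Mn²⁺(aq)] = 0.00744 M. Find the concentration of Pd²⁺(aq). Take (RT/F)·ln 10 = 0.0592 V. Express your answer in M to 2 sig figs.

2.4 M

With Pd²⁺/Pd at the cathode and Mn²⁺/Mn at the anode, E°cell = +0.92 − (−1.18) = +2.10 V (n = 2).
Since E = E° − (0.0592/n)·log Q, log Q = n(E° − E)/0.0592 = −2.500.
Balancing electrons gives Pd²⁺(aq) + Mn(s) → Pd(s) + Mn²⁺(aq); thus Q = [Mn²⁺(aq)] / [Pd²⁺(aq)].
Substituting the known concentrations and solving, log [Pd²⁺(aq)] = 0.372 and [Pd²⁺(aq)] = 2.4 M.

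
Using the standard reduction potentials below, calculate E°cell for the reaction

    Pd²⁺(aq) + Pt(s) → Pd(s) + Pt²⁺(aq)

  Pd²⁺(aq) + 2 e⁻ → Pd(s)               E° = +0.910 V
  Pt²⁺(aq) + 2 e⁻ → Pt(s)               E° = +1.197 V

−0.287 V

Pd²⁺(aq) gains electrons, so the Pd²⁺/Pd couple is the cathode; the Pt²⁺/Pt couple is the anode.
E°cell = E°(cathode) − E°(anode) = +0.910 − (+1.197) = −0.287 V.
The negative E°cell means the reaction is non-spontaneous in the direction written.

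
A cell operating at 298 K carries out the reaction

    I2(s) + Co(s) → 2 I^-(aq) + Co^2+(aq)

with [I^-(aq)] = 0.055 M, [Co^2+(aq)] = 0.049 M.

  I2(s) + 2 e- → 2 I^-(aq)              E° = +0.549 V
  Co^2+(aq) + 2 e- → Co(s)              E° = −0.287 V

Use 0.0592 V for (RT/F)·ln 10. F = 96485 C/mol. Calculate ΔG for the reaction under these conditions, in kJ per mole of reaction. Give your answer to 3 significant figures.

The standard cell potential is +0.549 − (−0.287) = +0.836 V, with n = 2 electrons in the balanced equation.
Q = [I^-(aq)]^2·[Co^2+(aq)] = 0.000148, so log Q = −3.829 and E = +0.836 − (0.0592/2)(−3.829) = +0.9493 V.
Then ΔG = −nFE = −2 × 96485 × +0.9493 J/mol = −183 kJ/mol.

−183 kJ/mol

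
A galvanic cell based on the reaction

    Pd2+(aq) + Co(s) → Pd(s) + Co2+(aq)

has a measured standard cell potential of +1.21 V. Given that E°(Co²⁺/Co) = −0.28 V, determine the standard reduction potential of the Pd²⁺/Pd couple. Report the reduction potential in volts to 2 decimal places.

+0.93 V

In the reaction as written the Pd²⁺/Pd couple is reduced (cathode) and Co²⁺/Co is oxidized (anode), so E°cell = E°(Pd²⁺/Pd) − E°(Co²⁺/Co).
E°(Pd²⁺/Pd) = E°cell + E°(anode) = +1.21 + (−0.28) = +0.93 V.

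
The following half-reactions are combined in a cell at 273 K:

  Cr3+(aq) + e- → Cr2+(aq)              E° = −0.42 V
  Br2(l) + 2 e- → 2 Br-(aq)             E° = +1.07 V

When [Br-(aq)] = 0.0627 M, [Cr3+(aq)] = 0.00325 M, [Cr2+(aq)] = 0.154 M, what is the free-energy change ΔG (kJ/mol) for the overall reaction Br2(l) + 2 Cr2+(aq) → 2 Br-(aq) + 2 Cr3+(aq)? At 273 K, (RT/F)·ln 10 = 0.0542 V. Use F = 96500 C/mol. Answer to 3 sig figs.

With Br₂/Br⁻ reduced at the cathode, E°cell = +1.07 − (−0.42) = +1.49 V and n = 2.
Here Q = ([Br-(aq)]^2·[Cr3+(aq)]^2) / [Cr2+(aq)]^2 = 1.75×10^−6 (log Q = −5.757), giving E = +1.49 − (0.0542/2)·(−5.757) = +1.6460 V.
Finally ΔG = −nFE = −(2)(96500 C/mol)(+1.6460 V) = −318 kJ/mol.

−318 kJ/mol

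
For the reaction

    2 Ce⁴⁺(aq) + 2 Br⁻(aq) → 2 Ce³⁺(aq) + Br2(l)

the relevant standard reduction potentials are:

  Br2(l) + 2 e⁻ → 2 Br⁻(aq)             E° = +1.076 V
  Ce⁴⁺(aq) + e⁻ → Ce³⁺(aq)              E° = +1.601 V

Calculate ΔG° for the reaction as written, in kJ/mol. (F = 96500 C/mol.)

−101 kJ/mol

In the reaction as written Ce⁴⁺(aq) is reduced, so the Ce⁴⁺/Ce³⁺ couple is the cathode and Br₂/Br⁻ is the anode.
E°cell = +1.601 − (+1.076) = +0.525 V; balancing electrons gives n = 2.
ΔG° = −nFE°cell = −(2)(96500)(+0.525) J/mol = −101 kJ/mol.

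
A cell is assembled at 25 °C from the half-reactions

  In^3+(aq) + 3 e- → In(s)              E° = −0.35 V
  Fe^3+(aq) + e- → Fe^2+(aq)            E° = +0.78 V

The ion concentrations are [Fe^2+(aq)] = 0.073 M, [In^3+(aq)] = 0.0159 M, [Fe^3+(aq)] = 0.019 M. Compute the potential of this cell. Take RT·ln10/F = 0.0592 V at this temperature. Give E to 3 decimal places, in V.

+1.131 V

Fe³⁺/Fe²⁺ is reduced (cathode, E° = +0.78 V) and In³⁺/In is oxidized (anode).
The standard potential is +0.78 − (−0.35) = +1.13 V and the balanced reaction transfers n = 3 electrons.
The balanced reaction is 3 Fe^3+(aq) + In(s) → 3 Fe^2+(aq) + In^3+(aq), so Q = ([Fe^2+(aq)]^3·[In^3+(aq)]) / [Fe^3+(aq)]^3 = 0.902 and log Q = −0.045.
By the Nernst equation, E = +1.13 − (0.0592/3)·(−0.045) = +1.131 V.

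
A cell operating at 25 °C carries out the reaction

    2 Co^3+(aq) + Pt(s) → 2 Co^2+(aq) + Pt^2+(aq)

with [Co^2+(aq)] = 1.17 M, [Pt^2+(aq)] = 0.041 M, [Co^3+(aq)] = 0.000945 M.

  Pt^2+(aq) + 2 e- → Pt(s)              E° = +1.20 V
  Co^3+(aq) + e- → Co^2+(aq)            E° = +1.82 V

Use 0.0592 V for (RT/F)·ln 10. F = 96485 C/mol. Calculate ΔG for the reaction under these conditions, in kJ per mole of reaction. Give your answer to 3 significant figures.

−92.2 kJ/mol

E°cell = +1.82 − (+1.20) = +0.62 V; the balanced reaction transfers n = 2 electrons.
Q = ([Co^2+(aq)]^2·[Pt^2+(aq)]) / [Co^3+(aq)]^2 = 6.28×10^4, so log Q = 4.798 and E = +0.62 − (0.0592/2)(4.798) = +0.4780 V.
ΔG = −nFE = −(2)(96485)(+0.4780) J/mol = −92.2 kJ/mol.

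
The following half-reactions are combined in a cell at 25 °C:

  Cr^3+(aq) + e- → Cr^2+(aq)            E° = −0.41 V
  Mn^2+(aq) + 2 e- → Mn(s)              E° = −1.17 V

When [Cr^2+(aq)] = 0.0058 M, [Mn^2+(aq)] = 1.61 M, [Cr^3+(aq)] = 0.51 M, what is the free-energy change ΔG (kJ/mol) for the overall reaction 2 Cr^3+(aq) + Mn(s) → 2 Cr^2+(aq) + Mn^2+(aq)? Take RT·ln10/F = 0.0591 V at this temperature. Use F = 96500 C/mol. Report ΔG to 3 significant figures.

With Cr³⁺/Cr²⁺ reduced at the cathode, E°cell = −0.41 − (−1.17) = +0.76 V and n = 2.
Q = ([Cr^2+(aq)]^2·[Mn^2+(aq)]) / [Cr^3+(aq)]^2 = 0.000208, so log Q = −3.681 and E = +0.76 − (0.0591/2)(−3.681) = +0.8688 V.
Finally ΔG = −nFE = −(2)(96500 C/mol)(+0.8688 V) = −168 kJ/mol.

−168 kJ/mol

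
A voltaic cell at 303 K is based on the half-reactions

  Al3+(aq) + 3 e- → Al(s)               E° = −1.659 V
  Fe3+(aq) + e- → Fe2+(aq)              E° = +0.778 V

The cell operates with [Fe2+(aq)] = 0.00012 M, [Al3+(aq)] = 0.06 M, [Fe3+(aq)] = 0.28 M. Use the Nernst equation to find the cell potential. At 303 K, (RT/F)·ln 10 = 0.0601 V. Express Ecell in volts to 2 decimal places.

Fe³⁺/Fe²⁺ is reduced (cathode, E° = +0.778 V) and Al³⁺/Al is oxidized (anode).
The standard potential is +0.778 − (−1.659) = +2.437 V and the balanced reaction transfers n = 3 electrons.
The balanced reaction is 3 Fe3+(aq) + Al(s) → 3 Fe2+(aq) + Al3+(aq), so Q = ([Fe2+(aq)]^3·[Al3+(aq)]) / [Fe3+(aq)]^3 = 4.72×10^−12 and log Q = −11.326.
E = E° − (0.0601/n)·log Q = +2.437 − (0.0601/3)(−11.326) = +2.66 V.

+2.66 V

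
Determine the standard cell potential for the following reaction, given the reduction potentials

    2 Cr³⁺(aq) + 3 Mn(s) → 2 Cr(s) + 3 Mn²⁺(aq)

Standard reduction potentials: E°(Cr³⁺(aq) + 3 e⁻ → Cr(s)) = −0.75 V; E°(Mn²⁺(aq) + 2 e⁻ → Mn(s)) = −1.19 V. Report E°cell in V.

+0.44 V

In the reaction as written, Cr³⁺(aq) is reduced (cathode) and Mn²⁺(aq) is produced by oxidation at the anode.
E°cell = E°(cathode) − E°(anode) = −0.75 − (−1.19) = +0.44 V.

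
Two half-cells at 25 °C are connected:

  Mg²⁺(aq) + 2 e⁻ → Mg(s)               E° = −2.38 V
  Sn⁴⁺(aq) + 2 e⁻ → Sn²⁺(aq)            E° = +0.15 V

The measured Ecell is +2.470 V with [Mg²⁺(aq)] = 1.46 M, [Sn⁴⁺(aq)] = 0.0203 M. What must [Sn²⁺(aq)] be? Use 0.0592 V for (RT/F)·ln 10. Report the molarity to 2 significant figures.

1.5 M

With Sn⁴⁺/Sn²⁺ at the cathode and Mg²⁺/Mg at the anode, E°cell = +0.15 − (−2.38) = +2.53 V (n = 2).
From the Nernst equation, log Q = n(E° − E)/0.0592 = 2·(+2.53 − (+2.470))/0.0592 = 2.027.
For Sn⁴⁺(aq) + Mg(s) → Sn²⁺(aq) + Mg²⁺(aq), the reaction quotient is Q = ([Sn²⁺(aq)]·[Mg²⁺(aq)]) / [Sn⁴⁺(aq)].
Substituting the known concentrations and solving, log [Sn²⁺(aq)] = 0.170 and [Sn²⁺(aq)] = 1.5 M.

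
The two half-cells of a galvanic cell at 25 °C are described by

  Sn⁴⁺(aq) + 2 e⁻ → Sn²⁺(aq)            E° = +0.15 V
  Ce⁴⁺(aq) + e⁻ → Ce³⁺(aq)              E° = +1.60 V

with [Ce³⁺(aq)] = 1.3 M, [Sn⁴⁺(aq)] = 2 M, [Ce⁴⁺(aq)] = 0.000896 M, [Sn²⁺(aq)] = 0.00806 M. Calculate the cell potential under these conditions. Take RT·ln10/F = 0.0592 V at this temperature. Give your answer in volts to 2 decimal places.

+1.19 V

Since E°(Ce⁴⁺/Ce³⁺) > E°(Sn⁴⁺/Sn²⁺), Ce⁴⁺/Ce³⁺ serves as the cathode.
The standard potential is +1.60 − (+0.15) = +1.45 V and the balanced reaction transfers n = 2 electrons.
The balanced reaction is 2 Ce⁴⁺(aq) + Sn²⁺(aq) → 2 Ce³⁺(aq) + Sn⁴⁺(aq), so Q = ([Ce³⁺(aq)]^2·[Sn⁴⁺(aq)]) / ([Ce⁴⁺(aq)]^2·[Sn²⁺(aq)]) = 5.22×10^8 and log Q = 8.718.
By the Nernst equation, E = +1.45 − (0.0592/2)·(8.718) = +1.19 V.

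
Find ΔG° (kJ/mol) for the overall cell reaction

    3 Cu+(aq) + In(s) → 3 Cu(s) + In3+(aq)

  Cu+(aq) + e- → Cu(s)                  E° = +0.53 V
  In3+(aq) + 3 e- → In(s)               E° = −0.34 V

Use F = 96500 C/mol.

−252 kJ/mol

In the reaction as written Cu+(aq) is reduced, so the Cu⁺/Cu couple is the cathode and In³⁺/In is the anode.
E°cell = +0.53 − (−0.34) = +0.87 V; balancing electrons gives n = 3.
ΔG° = −nFE°cell = −(3)(96500)(+0.87) J/mol = −252 kJ/mol.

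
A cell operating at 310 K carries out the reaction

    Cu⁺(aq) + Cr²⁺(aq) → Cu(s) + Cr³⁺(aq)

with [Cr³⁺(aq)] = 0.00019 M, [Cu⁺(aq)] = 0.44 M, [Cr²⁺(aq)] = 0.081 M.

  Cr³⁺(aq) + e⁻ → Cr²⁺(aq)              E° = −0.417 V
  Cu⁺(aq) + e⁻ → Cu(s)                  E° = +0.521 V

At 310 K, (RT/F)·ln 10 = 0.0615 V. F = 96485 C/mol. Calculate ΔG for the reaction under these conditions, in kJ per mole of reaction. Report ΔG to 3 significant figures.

The standard cell potential is +0.521 − (−0.417) = +0.938 V, with n = 1 electron in the balanced equation.
Here Q = [Cr³⁺(aq)] / ([Cu⁺(aq)]·[Cr²⁺(aq)]) = 0.00533 (log Q = −2.273), giving E = +0.938 − (0.0615/1)·(−2.273) = +1.0778 V.
Finally ΔG = −nFE = −(1)(96485 C/mol)(+1.0778 V) = −104 kJ/mol.

−104 kJ/mol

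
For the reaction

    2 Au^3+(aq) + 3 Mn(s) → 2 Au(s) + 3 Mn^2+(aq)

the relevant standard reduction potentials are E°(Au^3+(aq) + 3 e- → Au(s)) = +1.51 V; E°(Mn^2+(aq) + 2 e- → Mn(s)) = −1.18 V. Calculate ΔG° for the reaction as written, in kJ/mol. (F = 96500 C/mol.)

In the reaction as written Au^3+(aq) is reduced, so the Au³⁺/Au couple is the cathode and Mn²⁺/Mn is the anode.
E°cell = +1.51 − (−1.18) = +2.69 V; balancing electrons gives n = 6.
ΔG° = −nFE°cell = −(6)(96500)(+2.69) J/mol = −1558 kJ/mol.

−1558 kJ/mol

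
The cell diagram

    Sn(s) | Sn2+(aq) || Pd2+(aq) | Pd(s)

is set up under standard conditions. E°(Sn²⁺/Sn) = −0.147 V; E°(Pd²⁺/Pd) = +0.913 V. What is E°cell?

By convention the left-hand electrode in cell notation is the anode (oxidation) and the right-hand electrode is the cathode (reduction).
E°cell = E°(right) − E°(left) = +0.913 − (−0.147) = +1.060 V.

+1.060 V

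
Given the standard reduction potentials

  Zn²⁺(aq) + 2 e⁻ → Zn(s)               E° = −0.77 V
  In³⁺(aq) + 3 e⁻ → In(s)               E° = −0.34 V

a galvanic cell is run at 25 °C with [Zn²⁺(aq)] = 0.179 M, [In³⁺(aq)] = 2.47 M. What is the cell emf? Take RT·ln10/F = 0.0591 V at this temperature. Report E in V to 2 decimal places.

+0.46 V

The In³⁺/In couple has the more positive E°, so it is the cathode; Zn²⁺/Zn is the anode.
E°cell = −0.34 − (−0.77) = +0.43 V, with n = 6 electrons transferred.
For the overall reaction 2 In³⁺(aq) + 3 Zn(s) → 2 In(s) + 3 Zn²⁺(aq), Q = [Zn²⁺(aq)]^3 / [In³⁺(aq)]^2 = 0.00094, giving log Q = −3.027.
Applying E = E° − (RT ln10/nF)·log Q gives +0.43 − (0.0591/6)(−3.027) = +0.46 V.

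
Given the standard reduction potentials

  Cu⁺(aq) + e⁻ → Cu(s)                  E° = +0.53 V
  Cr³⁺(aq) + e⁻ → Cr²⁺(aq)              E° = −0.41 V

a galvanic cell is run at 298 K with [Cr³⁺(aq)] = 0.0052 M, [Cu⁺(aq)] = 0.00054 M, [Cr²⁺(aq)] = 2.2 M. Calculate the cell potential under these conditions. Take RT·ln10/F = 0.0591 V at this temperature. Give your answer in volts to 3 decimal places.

+0.902 V

Cu⁺/Cu is reduced (cathode, E° = +0.53 V) and Cr³⁺/Cr²⁺ is oxidized (anode).
The standard potential is +0.53 − (−0.41) = +0.94 V and the balanced reaction transfers n = 1 electron.
The balanced reaction is Cu⁺(aq) + Cr²⁺(aq) → Cu(s) + Cr³⁺(aq), so Q = [Cr³⁺(aq)] / ([Cu⁺(aq)]·[Cr²⁺(aq)]) = 4.38 and log Q = 0.641.
E = E° − (0.0591/n)·log Q = +0.94 − (0.0591/1)(0.641) = +0.902 V.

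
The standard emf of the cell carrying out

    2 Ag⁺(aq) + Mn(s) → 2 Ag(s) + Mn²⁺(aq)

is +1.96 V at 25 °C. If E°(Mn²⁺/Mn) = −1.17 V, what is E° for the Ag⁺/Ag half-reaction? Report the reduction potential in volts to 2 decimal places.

In the reaction as written the Ag⁺/Ag couple is reduced (cathode) and Mn²⁺/Mn is oxidized (anode), so E°cell = E°(Ag⁺/Ag) − E°(Mn²⁺/Mn).
E°(Ag⁺/Ag) = E°cell + E°(anode) = +1.96 + (−1.17) = +0.79 V.

+0.79 V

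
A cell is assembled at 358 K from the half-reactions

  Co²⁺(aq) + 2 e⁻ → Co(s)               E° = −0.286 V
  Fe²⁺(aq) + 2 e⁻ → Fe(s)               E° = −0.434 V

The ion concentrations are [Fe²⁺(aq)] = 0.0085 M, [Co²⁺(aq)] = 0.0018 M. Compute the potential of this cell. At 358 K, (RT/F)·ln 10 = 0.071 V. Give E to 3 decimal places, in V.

Co²⁺/Co is reduced (cathode, E° = −0.286 V) and Fe²⁺/Fe is oxidized (anode).
The standard potential is −0.286 − (−0.434) = +0.148 V and the balanced reaction transfers n = 2 electrons.
The balanced reaction is Co²⁺(aq) + Fe(s) → Co(s) + Fe²⁺(aq), so Q = [Fe²⁺(aq)] / [Co²⁺(aq)] = 4.72 and log Q = 0.674.
By the Nernst equation, E = +0.148 − (0.071/2)·(0.674) = +0.124 V.

+0.124 V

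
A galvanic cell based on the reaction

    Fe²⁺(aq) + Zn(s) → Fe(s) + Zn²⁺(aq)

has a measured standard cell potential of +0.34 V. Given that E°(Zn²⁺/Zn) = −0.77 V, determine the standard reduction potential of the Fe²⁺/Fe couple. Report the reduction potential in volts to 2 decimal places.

In the reaction as written the Fe²⁺/Fe couple is reduced (cathode) and Zn²⁺/Zn is oxidized (anode), so E°cell = E°(Fe²⁺/Fe) − E°(Zn²⁺/Zn).
E°(Fe²⁺/Fe) = E°cell + E°(anode) = +0.34 + (−0.77) = −0.43 V.

−0.43 V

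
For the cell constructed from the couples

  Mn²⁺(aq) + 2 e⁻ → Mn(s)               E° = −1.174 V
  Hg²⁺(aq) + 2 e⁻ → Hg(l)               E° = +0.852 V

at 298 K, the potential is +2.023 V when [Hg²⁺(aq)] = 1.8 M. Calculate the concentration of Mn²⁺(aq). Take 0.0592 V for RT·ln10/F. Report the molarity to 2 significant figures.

Hg²⁺/Hg is the cathode (higher E°); E°cell = +0.852 − (−1.174) = +2.026 V with n = 2.
Rearranging E = E° − (0.0592/n)·log Q gives log Q = 2(+2.026 − (+2.023))/0.0592 = 0.101.
The balanced reaction is Hg²⁺(aq) + Mn(s) → Hg(l) + Mn²⁺(aq), so Q = [Mn²⁺(aq)] / [Hg²⁺(aq)].
Substituting the known concentrations and solving, log [Mn²⁺(aq)] = 0.356 and [Mn²⁺(aq)] = 2.3 M.

2.3 M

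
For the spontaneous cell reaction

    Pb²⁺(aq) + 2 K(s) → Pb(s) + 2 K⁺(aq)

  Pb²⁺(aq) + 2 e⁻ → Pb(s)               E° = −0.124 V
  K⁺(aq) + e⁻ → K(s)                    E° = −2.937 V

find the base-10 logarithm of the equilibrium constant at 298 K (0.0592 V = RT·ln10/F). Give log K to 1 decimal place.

The Pb²⁺/Pb couple is reduced (cathode); E°cell = −0.124 − (−2.937) = +2.813 V with n = 2.
At equilibrium E = 0, so log K = nE°cell / 0.0592 = (2)(+2.813) / 0.0592 = 95.0.

log K = 95.0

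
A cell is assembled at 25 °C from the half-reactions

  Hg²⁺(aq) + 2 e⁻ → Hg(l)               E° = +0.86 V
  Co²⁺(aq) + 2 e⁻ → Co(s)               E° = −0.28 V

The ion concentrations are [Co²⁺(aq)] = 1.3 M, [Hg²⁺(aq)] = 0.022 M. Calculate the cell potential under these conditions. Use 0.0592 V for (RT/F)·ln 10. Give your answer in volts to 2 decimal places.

The Hg²⁺/Hg couple has the more positive E°, so it is the cathode; Co²⁺/Co is the anode.
The standard potential is +0.86 − (−0.28) = +1.14 V and the balanced reaction transfers n = 2 electrons.
For the overall reaction Hg²⁺(aq) + Co(s) → Hg(l) + Co²⁺(aq), Q = [Co²⁺(aq)] / [Hg²⁺(aq)] = 59.1, giving log Q = 1.772.
Applying E = E° − (RT ln10/nF)·log Q gives +1.14 − (0.0592/2)(1.772) = +1.09 V.

+1.09 V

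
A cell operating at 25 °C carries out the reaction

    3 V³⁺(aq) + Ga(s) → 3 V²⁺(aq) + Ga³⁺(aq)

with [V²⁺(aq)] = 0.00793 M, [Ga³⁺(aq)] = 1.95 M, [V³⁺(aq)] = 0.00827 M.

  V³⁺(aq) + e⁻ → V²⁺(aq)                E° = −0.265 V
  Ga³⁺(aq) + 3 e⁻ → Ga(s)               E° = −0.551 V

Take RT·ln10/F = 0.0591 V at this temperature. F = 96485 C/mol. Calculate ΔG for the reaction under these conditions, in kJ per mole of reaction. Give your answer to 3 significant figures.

−81.5 kJ/mol

With V³⁺/V²⁺ reduced at the cathode, E°cell = −0.265 − (−0.551) = +0.286 V and n = 3.
Here Q = ([V²⁺(aq)]^3·[Ga³⁺(aq)]) / [V³⁺(aq)]^3 = 1.72 (log Q = 0.235), giving E = +0.286 − (0.0591/3)·(0.235) = +0.2814 V.
Finally ΔG = −nFE = −(3)(96485 C/mol)(+0.2814 V) = −81.5 kJ/mol.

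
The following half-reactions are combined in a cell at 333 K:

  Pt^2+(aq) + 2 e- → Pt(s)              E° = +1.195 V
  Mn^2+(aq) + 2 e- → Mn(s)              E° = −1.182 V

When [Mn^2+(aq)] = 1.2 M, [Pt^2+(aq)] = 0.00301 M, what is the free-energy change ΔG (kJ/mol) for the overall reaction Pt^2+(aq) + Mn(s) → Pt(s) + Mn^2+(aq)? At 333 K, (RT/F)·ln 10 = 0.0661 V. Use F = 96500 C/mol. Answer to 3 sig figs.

E°cell = +1.195 − (−1.182) = +2.377 V; the balanced reaction transfers n = 2 electrons.
Here Q = [Mn^2+(aq)] / [Pt^2+(aq)] = 399 (log Q = 2.601), giving E = +2.377 − (0.0661/2)·(2.601) = +2.2910 V.
Finally ΔG = −nFE = −(2)(96500 C/mol)(+2.2910 V) = −442 kJ/mol.

−442 kJ/mol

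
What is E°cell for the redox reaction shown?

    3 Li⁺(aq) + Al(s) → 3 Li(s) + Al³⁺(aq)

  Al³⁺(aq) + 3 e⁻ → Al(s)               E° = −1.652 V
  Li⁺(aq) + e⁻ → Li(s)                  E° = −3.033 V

Li⁺(aq) gains electrons, so the Li⁺/Li couple is the cathode; the Al³⁺/Al couple is the anode.
E°cell = E°(cathode) − E°(anode) = −3.033 − (−1.652) = −1.381 V.
The negative E°cell means the reaction is non-spontaneous in the direction written.

−1.381 V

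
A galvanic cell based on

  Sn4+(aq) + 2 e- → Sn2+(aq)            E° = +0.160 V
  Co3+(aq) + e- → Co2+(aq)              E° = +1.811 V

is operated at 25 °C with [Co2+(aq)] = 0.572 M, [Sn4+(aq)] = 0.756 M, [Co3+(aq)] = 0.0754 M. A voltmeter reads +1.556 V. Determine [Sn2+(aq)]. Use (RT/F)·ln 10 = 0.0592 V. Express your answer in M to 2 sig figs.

Co³⁺/Co²⁺ is the cathode (higher E°); E°cell = +1.811 − (+0.160) = +1.651 V with n = 2.
From the Nernst equation, log Q = n(E° − E)/0.0592 = 2·(+1.651 − (+1.556))/0.0592 = 3.209.
For 2 Co3+(aq) + Sn2+(aq) → 2 Co2+(aq) + Sn4+(aq), the reaction quotient is Q = ([Co2+(aq)]^2·[Sn4+(aq)]) / ([Co3+(aq)]^2·[Sn2+(aq)]).
Solving for the unknown gives log [Sn2+(aq)] = −1.570, so [Sn2+(aq)] ≈ 0.027 M.

0.027 M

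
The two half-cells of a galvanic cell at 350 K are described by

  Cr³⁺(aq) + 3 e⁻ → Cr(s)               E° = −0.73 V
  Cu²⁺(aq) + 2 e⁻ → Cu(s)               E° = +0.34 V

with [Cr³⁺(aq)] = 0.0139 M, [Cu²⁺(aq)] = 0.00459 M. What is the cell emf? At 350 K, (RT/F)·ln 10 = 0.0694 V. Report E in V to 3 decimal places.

+1.032 V

Cu²⁺/Cu is reduced (cathode, E° = +0.34 V) and Cr³⁺/Cr is oxidized (anode).
E°cell = +0.34 − (−0.73) = +1.07 V, with n = 6 electrons transferred.
Balancing gives 3 Cu²⁺(aq) + 2 Cr(s) → 3 Cu(s) + 2 Cr³⁺(aq); hence Q = [Cr³⁺(aq)]^2 / [Cu²⁺(aq)]^3 = 2×10^3 (log Q = 3.301).
By the Nernst equation, E = +1.07 − (0.0694/6)·(3.301) = +1.032 V.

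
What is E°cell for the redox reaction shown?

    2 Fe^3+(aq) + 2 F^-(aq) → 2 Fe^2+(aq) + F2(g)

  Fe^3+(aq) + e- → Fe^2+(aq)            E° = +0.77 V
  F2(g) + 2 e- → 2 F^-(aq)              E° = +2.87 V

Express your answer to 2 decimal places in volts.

−2.10 V

Fe^3+(aq) gains electrons, so the Fe³⁺/Fe²⁺ couple is the cathode; the F₂/F⁻ couple is the anode.
E°cell = E°(cathode) − E°(anode) = +0.77 − (+2.87) = −2.10 V.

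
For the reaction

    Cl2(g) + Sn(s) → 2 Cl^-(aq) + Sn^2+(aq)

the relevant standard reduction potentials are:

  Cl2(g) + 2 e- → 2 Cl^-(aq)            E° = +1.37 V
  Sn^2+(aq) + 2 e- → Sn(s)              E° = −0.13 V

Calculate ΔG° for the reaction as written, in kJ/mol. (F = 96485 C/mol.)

In the reaction as written Cl2(g) is reduced, so the Cl₂/Cl⁻ couple is the cathode and Sn²⁺/Sn is the anode.
E°cell = +1.37 − (−0.13) = +1.50 V; balancing electrons gives n = 2.
ΔG° = −nFE°cell = −(2)(96485)(+1.50) J/mol = −289 kJ/mol.

−289 kJ/mol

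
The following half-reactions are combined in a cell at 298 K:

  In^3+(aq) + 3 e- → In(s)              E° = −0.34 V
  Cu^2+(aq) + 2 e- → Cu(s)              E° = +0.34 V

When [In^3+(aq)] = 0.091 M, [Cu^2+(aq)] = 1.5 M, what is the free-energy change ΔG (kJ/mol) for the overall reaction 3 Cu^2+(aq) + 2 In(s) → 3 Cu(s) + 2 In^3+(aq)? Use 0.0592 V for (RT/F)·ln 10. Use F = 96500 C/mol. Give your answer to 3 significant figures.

With Cu²⁺/Cu reduced at the cathode, E°cell = +0.34 − (−0.34) = +0.68 V and n = 6.
Q = [In^3+(aq)]^2 / [Cu^2+(aq)]^3 = 0.00245, so log Q = −2.610 and E = +0.68 − (0.0592/6)(−2.610) = +0.7058 V.
ΔG = −nFE = −(6)(96500)(+0.7058) J/mol = −409 kJ/mol.

−409 kJ/mol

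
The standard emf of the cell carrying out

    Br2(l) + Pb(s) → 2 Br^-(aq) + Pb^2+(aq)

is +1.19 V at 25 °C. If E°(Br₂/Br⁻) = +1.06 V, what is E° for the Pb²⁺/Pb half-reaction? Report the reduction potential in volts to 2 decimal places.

−0.13 V

In the reaction as written the Br₂/Br⁻ couple is reduced (cathode) and Pb²⁺/Pb is oxidized (anode), so E°cell = E°(Br₂/Br⁻) − E°(Pb²⁺/Pb).
E°(Pb²⁺/Pb) = E°(cathode) − E°cell = +1.06 − (+1.19) = −0.13 V.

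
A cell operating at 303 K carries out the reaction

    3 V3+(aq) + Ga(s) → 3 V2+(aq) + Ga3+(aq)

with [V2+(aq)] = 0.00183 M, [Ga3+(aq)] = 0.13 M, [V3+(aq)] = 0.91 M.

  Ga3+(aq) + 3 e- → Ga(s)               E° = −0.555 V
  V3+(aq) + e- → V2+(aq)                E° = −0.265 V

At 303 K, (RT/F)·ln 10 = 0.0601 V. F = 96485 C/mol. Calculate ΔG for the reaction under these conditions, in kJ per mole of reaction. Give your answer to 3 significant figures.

−136 kJ/mol

E°cell = −0.265 − (−0.555) = +0.290 V; the balanced reaction transfers n = 3 electrons.
The reaction quotient is ([V2+(aq)]^3·[Ga3+(aq)]) / [V3+(aq)]^3 = 1.06×10^−9; by Nernst, E = +0.290 − (0.0601/3)(−8.976) = +0.4698 V.
Finally ΔG = −nFE = −(3)(96485 C/mol)(+0.4698 V) = −136 kJ/mol.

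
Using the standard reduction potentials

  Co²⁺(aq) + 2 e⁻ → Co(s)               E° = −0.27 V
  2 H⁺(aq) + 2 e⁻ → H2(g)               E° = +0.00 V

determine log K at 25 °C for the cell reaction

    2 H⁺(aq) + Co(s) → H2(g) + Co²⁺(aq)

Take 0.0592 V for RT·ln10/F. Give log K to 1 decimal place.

log K = 9.1

The 2H⁺/H₂ couple is reduced (cathode); E°cell = +0.00 − (−0.27) = +0.27 V with n = 2.
At equilibrium E = 0, so log K = nE°cell / 0.0592 = (2)(+0.27) / 0.0592 = 9.1.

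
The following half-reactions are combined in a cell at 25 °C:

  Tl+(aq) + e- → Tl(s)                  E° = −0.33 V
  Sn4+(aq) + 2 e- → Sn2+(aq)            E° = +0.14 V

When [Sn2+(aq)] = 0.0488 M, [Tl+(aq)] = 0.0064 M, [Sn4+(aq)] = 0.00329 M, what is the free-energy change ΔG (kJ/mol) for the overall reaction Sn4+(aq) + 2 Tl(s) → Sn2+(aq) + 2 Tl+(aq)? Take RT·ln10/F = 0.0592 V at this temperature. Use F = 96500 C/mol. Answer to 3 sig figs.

The standard cell potential is +0.14 − (−0.33) = +0.47 V, with n = 2 electrons in the balanced equation.
Here Q = ([Sn2+(aq)]·[Tl+(aq)]^2) / [Sn4+(aq)] = 0.000608 (log Q = −3.216), giving E = +0.47 − (0.0592/2)·(−3.216) = +0.5652 V.
Finally ΔG = −nFE = −(2)(96500 C/mol)(+0.5652 V) = −109 kJ/mol.

−109 kJ/mol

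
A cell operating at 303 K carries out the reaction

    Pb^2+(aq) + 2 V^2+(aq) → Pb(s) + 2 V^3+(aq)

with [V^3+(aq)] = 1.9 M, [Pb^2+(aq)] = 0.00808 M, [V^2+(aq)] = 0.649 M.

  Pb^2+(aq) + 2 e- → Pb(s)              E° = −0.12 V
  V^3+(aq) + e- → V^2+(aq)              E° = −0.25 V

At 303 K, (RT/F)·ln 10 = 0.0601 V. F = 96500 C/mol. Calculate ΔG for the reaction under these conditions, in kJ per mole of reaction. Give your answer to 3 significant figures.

With Pb²⁺/Pb reduced at the cathode, E°cell = −0.12 − (−0.25) = +0.13 V and n = 2.
Here Q = [V^3+(aq)]^2 / ([Pb^2+(aq)]·[V^2+(aq)]^2) = 1.06×10^3 (log Q = 3.026), giving E = +0.13 − (0.0601/2)·(3.026) = +0.0391 V.
Finally ΔG = −nFE = −(2)(96500 C/mol)(+0.0391 V) = −7.55 kJ/mol.

−7.55 kJ/mol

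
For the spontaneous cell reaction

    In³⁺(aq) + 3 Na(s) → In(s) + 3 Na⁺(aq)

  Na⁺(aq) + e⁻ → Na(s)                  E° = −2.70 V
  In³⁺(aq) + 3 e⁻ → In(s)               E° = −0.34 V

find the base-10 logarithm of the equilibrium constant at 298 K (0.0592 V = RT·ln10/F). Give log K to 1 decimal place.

The In³⁺/In couple is reduced (cathode); E°cell = −0.34 − (−2.70) = +2.36 V with n = 3.
At equilibrium E = 0, so log K = nE°cell / 0.0592 = (3)(+2.36) / 0.0592 = 119.6.

log K = 119.6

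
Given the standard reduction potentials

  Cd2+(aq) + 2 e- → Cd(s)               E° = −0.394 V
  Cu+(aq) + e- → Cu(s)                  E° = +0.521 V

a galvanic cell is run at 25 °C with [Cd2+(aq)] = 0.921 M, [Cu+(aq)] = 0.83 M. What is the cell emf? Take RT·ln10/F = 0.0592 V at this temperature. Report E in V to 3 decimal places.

+0.911 V

The Cu⁺/Cu couple has the more positive E°, so it is the cathode; Cd²⁺/Cd is the anode.
E°cell = +0.521 − (−0.394) = +0.915 V, with n = 2 electrons transferred.
For the overall reaction 2 Cu+(aq) + Cd(s) → 2 Cu(s) + Cd2+(aq), Q = [Cd2+(aq)] / [Cu+(aq)]^2 = 1.34, giving log Q = 0.126.
Applying E = E° − (RT ln10/nF)·log Q gives +0.915 − (0.0592/2)(0.126) = +0.911 V.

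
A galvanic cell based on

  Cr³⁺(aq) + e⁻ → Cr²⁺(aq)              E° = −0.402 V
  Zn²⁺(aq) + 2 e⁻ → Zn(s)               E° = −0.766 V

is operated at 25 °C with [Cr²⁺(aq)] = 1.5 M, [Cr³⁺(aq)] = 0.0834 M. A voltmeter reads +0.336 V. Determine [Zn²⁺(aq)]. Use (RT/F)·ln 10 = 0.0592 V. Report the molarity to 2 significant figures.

0.027 M

The Cr³⁺/Cr²⁺ couple has the larger reduction potential, so it is the cathode: E°cell = −0.402 − (−0.766) = +0.364 V and n = 2.
Since E = E° − (0.0592/n)·log Q, log Q = n(E° − E)/0.0592 = 0.946.
The balanced reaction is 2 Cr³⁺(aq) + Zn(s) → 2 Cr²⁺(aq) + Zn²⁺(aq), so Q = ([Cr²⁺(aq)]^2·[Zn²⁺(aq)]) / [Cr³⁺(aq)]^2.
Solving for the unknown gives log [Zn²⁺(aq)] = −1.564, so [Zn²⁺(aq)] ≈ 0.027 M.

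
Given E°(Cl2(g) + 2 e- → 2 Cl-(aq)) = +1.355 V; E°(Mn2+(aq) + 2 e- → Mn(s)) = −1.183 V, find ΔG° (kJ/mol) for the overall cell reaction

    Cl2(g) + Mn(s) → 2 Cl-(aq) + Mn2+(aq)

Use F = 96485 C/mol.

−490 kJ/mol

In the reaction as written Cl2(g) is reduced, so the Cl₂/Cl⁻ couple is the cathode and Mn²⁺/Mn is the anode.
E°cell = +1.355 − (−1.183) = +2.538 V; balancing electrons gives n = 2.
ΔG° = −nFE°cell = −(2)(96485)(+2.538) J/mol = −490 kJ/mol.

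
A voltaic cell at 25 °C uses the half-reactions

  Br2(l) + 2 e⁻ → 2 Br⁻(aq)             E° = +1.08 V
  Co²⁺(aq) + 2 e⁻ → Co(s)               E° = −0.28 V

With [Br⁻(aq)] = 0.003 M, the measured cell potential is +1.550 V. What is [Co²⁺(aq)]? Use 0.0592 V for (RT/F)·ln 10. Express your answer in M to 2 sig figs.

0.042 M

Br₂/Br⁻ is the cathode (higher E°); E°cell = +1.08 − (−0.28) = +1.36 V with n = 2.
From the Nernst equation, log Q = n(E° − E)/0.0592 = 2·(+1.36 − (+1.550))/0.0592 = −6.419.
The balanced reaction is Br2(l) + Co(s) → 2 Br⁻(aq) + Co²⁺(aq), so Q = [Br⁻(aq)]^2·[Co²⁺(aq)].
Isolating [Co²⁺(aq)] in Q = 10^{−6.419} yields log [Co²⁺(aq)] = −1.373, i.e. 0.042 M.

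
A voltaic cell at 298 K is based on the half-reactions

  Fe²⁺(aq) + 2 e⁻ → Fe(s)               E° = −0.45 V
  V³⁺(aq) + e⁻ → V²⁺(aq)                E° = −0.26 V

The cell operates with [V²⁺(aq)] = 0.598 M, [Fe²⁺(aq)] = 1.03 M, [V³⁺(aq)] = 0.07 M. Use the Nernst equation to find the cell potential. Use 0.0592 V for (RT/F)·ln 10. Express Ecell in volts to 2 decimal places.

The V³⁺/V²⁺ couple has the more positive E°, so it is the cathode; Fe²⁺/Fe is the anode.
E°cell = −0.26 − (−0.45) = +0.19 V, with n = 2 electrons transferred.
For the overall reaction 2 V³⁺(aq) + Fe(s) → 2 V²⁺(aq) + Fe²⁺(aq), Q = ([V²⁺(aq)]^2·[Fe²⁺(aq)]) / [V³⁺(aq)]^2 = 75.2, giving log Q = 1.876.
By the Nernst equation, E = +0.19 − (0.0592/2)·(1.876) = +0.13 V.

+0.13 V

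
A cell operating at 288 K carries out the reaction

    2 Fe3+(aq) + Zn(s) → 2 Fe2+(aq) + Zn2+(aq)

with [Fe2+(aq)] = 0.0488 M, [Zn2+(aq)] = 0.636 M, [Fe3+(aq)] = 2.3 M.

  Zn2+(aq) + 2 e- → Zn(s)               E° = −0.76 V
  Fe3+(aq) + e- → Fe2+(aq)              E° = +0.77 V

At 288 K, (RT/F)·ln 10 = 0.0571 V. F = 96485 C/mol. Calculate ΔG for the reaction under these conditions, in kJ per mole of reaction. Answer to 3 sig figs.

−315 kJ/mol

The standard cell potential is +0.77 − (−0.76) = +1.53 V, with n = 2 electrons in the balanced equation.
Q = ([Fe2+(aq)]^2·[Zn2+(aq)]) / [Fe3+(aq)]^2 = 0.000286, so log Q = −3.543 and E = +1.53 − (0.0571/2)(−3.543) = +1.6312 V.
Then ΔG = −nFE = −2 × 96485 × +1.6312 J/mol = −315 kJ/mol.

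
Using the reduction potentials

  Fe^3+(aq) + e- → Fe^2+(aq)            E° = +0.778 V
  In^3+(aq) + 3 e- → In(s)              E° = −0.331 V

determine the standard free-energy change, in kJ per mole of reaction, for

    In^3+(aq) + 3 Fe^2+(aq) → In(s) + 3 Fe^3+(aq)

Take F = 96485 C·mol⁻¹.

+321 kJ/mol

In the reaction as written In^3+(aq) is reduced, so the In³⁺/In couple is the cathode and Fe³⁺/Fe²⁺ is the anode.
E°cell = −0.331 − (+0.778) = −1.109 V; balancing electrons gives n = 3.
ΔG° = −nFE°cell = −(3)(96485)(−1.109) J/mol = +321 kJ/mol.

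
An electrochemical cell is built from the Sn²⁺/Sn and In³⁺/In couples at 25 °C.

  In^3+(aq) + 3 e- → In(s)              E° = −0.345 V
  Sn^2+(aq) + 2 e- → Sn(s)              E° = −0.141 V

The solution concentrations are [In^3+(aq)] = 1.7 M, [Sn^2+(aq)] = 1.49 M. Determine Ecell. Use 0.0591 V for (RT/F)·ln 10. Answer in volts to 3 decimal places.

+0.205 V

Sn²⁺/Sn is reduced (cathode, E° = −0.141 V) and In³⁺/In is oxidized (anode).
E°cell = E°cat − E°an = −0.141 − (−0.345) = +0.204 V; n = 6.
The balanced reaction is 3 Sn^2+(aq) + 2 In(s) → 3 Sn(s) + 2 In^3+(aq), so Q = [In^3+(aq)]^2 / [Sn^2+(aq)]^3 = 0.874 and log Q = −0.059.
E = E° − (0.0591/n)·log Q = +0.204 − (0.0591/6)(−0.059) = +0.205 V.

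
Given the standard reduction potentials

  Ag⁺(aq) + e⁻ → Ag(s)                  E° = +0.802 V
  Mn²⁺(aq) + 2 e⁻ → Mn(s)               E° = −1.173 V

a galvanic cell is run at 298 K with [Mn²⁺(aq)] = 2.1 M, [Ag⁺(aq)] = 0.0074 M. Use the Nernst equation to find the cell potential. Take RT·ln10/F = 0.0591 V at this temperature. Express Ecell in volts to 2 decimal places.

Ag⁺/Ag is reduced (cathode, E° = +0.802 V) and Mn²⁺/Mn is oxidized (anode).
E°cell = +0.802 − (−1.173) = +1.975 V, with n = 2 electrons transferred.
Balancing gives 2 Ag⁺(aq) + Mn(s) → 2 Ag(s) + Mn²⁺(aq); hence Q = [Mn²⁺(aq)] / [Ag⁺(aq)]^2 = 3.83×10^4 (log Q = 4.584).
By the Nernst equation, E = +1.975 − (0.0591/2)·(4.584) = +1.84 V.

+1.84 V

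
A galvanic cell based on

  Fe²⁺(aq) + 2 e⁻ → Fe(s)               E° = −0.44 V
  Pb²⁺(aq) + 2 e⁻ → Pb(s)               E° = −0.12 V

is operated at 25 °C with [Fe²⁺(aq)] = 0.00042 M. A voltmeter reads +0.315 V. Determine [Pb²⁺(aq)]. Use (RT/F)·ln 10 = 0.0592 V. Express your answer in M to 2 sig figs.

0.00028 M

The Pb²⁺/Pb couple has the larger reduction potential, so it is the cathode: E°cell = −0.12 − (−0.44) = +0.32 V and n = 2.
Rearranging E = E° − (0.0592/n)·log Q gives log Q = 2(+0.32 − (+0.315))/0.0592 = 0.169.
For Pb²⁺(aq) + Fe(s) → Pb(s) + Fe²⁺(aq), the reaction quotient is Q = [Fe²⁺(aq)] / [Pb²⁺(aq)].
Substituting the known concentrations and solving, log [Pb²⁺(aq)] = −3.546 and [Pb²⁺(aq)] = 0.00028 M.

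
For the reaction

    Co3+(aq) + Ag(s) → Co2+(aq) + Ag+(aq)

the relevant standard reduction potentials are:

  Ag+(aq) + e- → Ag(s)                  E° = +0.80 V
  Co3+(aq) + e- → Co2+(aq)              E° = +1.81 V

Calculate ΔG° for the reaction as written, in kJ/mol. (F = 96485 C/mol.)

−97.4 kJ/mol

In the reaction as written Co3+(aq) is reduced, so the Co³⁺/Co²⁺ couple is the cathode and Ag⁺/Ag is the anode.
E°cell = +1.81 − (+0.80) = +1.01 V; balancing electrons gives n = 1.
ΔG° = −nFE°cell = −(1)(96485)(+1.01) J/mol = −97.4 kJ/mol.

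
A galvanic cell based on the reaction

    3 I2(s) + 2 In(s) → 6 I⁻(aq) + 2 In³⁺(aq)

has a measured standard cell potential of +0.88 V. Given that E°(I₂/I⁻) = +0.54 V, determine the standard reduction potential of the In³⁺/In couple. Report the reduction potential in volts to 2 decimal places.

−0.34 V

In the reaction as written the I₂/I⁻ couple is reduced (cathode) and In³⁺/In is oxidized (anode), so E°cell = E°(I₂/I⁻) − E°(In³⁺/In).
E°(In³⁺/In) = E°(cathode) − E°cell = +0.54 − (+0.88) = −0.34 V.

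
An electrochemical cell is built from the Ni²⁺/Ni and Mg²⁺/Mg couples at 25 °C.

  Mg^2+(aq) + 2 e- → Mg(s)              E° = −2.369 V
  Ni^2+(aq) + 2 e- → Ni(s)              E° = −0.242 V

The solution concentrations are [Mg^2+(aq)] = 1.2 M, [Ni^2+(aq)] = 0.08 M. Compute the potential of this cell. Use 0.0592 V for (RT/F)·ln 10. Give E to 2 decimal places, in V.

The Ni²⁺/Ni couple has the more positive E°, so it is the cathode; Mg²⁺/Mg is the anode.
The standard potential is −0.242 − (−2.369) = +2.127 V and the balanced reaction transfers n = 2 electrons.
For the overall reaction Ni^2+(aq) + Mg(s) → Ni(s) + Mg^2+(aq), Q = [Mg^2+(aq)] / [Ni^2+(aq)] = 15, giving log Q = 1.176.
By the Nernst equation, E = +2.127 − (0.0592/2)·(1.176) = +2.09 V.

+2.09 V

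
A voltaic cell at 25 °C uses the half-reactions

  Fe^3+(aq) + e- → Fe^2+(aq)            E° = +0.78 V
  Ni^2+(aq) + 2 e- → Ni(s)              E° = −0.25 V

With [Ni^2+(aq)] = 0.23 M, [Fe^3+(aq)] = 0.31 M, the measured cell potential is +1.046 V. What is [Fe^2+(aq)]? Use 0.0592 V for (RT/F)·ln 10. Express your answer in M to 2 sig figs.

Fe³⁺/Fe²⁺ is the cathode (higher E°); E°cell = +0.78 − (−0.25) = +1.03 V with n = 2.
From the Nernst equation, log Q = n(E° − E)/0.0592 = 2·(+1.03 − (+1.046))/0.0592 = −0.541.
For 2 Fe^3+(aq) + Ni(s) → 2 Fe^2+(aq) + Ni^2+(aq), the reaction quotient is Q = ([Fe^2+(aq)]^2·[Ni^2+(aq)]) / [Fe^3+(aq)]^2.
Solving for the unknown gives log [Fe^2+(aq)] = −0.460, so [Fe^2+(aq)] ≈ 0.35 M.

0.35 M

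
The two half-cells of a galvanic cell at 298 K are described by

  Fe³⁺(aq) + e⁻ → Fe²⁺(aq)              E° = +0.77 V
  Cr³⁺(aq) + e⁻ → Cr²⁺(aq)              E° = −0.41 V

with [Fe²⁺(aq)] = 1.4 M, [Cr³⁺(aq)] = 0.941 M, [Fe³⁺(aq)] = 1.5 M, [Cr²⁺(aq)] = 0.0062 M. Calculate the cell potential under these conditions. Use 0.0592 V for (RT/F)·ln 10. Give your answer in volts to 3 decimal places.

+1.053 V

The Fe³⁺/Fe²⁺ couple has the more positive E°, so it is the cathode; Cr³⁺/Cr²⁺ is the anode.
The standard potential is +0.77 − (−0.41) = +1.18 V and the balanced reaction transfers n = 1 electron.
For the overall reaction Fe³⁺(aq) + Cr²⁺(aq) → Fe²⁺(aq) + Cr³⁺(aq), Q = ([Fe²⁺(aq)]·[Cr³⁺(aq)]) / ([Fe³⁺(aq)]·[Cr²⁺(aq)]) = 142, giving log Q = 2.151.
Applying E = E° − (RT ln10/nF)·log Q gives +1.18 − (0.0592/1)(2.151) = +1.053 V.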